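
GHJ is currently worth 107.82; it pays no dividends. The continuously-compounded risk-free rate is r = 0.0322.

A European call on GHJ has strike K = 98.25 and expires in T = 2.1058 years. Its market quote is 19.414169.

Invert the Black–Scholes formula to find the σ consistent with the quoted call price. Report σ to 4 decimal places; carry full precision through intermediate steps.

At σ = 0.1616 the Black–Scholes value reproduces the quote:
σ√T = 0.1616·√2.1058 = 0.234504
d₁ = (ln(S/K) + (r+σ²/2)T) / (σ√T) = (ln(107.82/98.25) + (0.0322+0.1616²/2)·2.1058) / 0.234504 = (0.092948 + 0.095303) / 0.234504 = 0.802762
d₂ = d₁ − σ√T = 0.802762 − 0.234504 = 0.568258
e^{−rT} = 0.934441
N(d₁) = 0.788944,  N(d₂) = 0.715070
V = S·N(d₁) − K·e^{−rT}·N(d₂) = 85.063918 − 65.649749 = 19.414169 (the quoted price), and the Black–Scholes price is strictly increasing in σ, so σ is unique

sigma = 0.1616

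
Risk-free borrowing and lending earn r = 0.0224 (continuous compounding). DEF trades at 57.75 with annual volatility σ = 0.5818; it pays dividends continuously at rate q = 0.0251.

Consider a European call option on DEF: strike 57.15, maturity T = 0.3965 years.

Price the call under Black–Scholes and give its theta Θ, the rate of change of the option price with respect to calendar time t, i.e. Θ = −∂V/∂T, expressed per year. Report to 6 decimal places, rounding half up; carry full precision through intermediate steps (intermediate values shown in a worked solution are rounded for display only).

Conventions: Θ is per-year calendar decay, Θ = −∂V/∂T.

σ√T = 0.5818·√0.3965 = 0.366349
d₁ = (ln(S/K) + (r−q+σ²/2)T) / (σ√T) = (ln(57.75/57.15) + (0.0224−0.0251+0.5818²/2)·0.3965) / 0.366349 = (0.010444 + 0.066035) / 0.366349 = 0.208761
d₂ = d₁ − σ√T = 0.208761 − 0.366349 = -0.157589
e^{−rT} = 0.991158
e^{−qT} = 0.990097
N(d₁) = 0.582682,  N(d₂) = 0.437390
Call price V = S·e^{−qT}·N(d₁) − K·e^{−rT}·N(d₂) = 33.316683 − 24.775837 = 8.540846
φ(d₁) = (1/√(2π))·e^{−d₁²/2} = 0.390343
Θ = −S·e^{−qT}·φ(d₁)·σ/(2√T) + q·S·e^{−qT}·N(d₁) − r·K·e^{−rT}·N(d₂) = −10.310946 + 0.836249 − 0.554979 = -10.029676

price = 8.540846
Θ = -10.029676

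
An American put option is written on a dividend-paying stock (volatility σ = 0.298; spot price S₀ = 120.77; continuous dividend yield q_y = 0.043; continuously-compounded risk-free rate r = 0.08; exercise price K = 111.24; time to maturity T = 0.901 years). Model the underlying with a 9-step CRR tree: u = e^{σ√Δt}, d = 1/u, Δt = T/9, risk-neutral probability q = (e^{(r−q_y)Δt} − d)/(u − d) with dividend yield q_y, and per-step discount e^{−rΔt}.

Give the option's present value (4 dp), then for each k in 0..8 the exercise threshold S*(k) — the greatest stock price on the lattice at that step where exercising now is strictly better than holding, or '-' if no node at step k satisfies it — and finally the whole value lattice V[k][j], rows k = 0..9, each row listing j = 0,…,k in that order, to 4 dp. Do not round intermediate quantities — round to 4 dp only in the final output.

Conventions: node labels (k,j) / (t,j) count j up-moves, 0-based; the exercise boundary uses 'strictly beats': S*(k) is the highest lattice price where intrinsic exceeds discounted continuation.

price = 7.2499
boundary = - - - - 82.8254 75.3728 82.8254 91.0149 100.0141
tree:
7.2499
10.6758 3.8875
15.2948 6.1571 1.6451
21.2280 9.5162 2.8450 0.4531
28.4146 14.2724 4.8394 0.8653 0.0417
35.8672 20.6184 8.0577 1.6488 0.0835 0.0000
42.6492 28.4146 13.0338 3.1340 0.1670 0.0000 0.0000
48.8210 35.8672 20.2251 5.9405 0.3341 0.0000 0.0000 0.0000
54.4374 42.6492 28.4146 11.2259 0.6683 0.0000 0.0000 0.0000 0.0000
59.5485 48.8210 35.8672 20.2251 1.3368 0.0000 0.0000 0.0000 0.0000 0.0000

Δt=0.10011, u=1.09888, d=0.91002, q=0.49610, disc=e^(-rΔt)=0.99202
k=9 terminal: V=max(K-S,0) → 59.5485 48.8210 35.8672 20.2251 1.3368 0.0000 0.0000 0.0000 0.0000 0.0000
k=8: j=0 S=56.8026 intr=54.4374 cont=53.7940 V=54.4374[EX]; j=1 S=68.5908 intr=42.6492 cont=42.0565 V=42.6492[EX]; j=2 S=82.8254 intr=28.4146 cont=27.8830 V=28.4146[EX]; j=3 S=100.0141 intr=11.2259 cont=10.7681 V=11.2259[EX]; j=4 S=120.7700 intr=0.0000 cont=0.6683 V=0.6683[hold]; j=5 S=145.8333 intr=0.0000 cont=0.0000 V=0.0000[hold]; j=6 S=176.0980 intr=0.0000 cont=0.0000 V=0.0000[hold]; j=7 S=212.6435 intr=0.0000 cont=0.0000 V=0.0000[hold]; j=8 S=256.7733 intr=0.0000 cont=0.0000 V=0.0000[hold]  S*(8)=100.0141
k=7: j=0 S=62.4190 intr=48.8210 cont=48.2017 V=48.8210[EX]; j=1 S=75.3728 intr=35.8672 cont=35.3036 V=35.8672[EX]; j=2 S=91.0149 intr=20.2251 cont=19.7287 V=20.2251[EX]; j=3 S=109.9032 intr=1.3368 cont=5.9405 V=5.9405[hold]; j=4 S=132.7113 intr=0.0000 cont=0.3341 V=0.3341[hold]; j=5 S=160.2528 intr=0.0000 cont=0.0000 V=0.0000[hold]; j=6 S=193.5100 intr=0.0000 cont=0.0000 V=0.0000[hold]; j=7 S=233.6690 intr=0.0000 cont=0.0000 V=0.0000[hold]  S*(7)=91.0149
k=6: j=0 S=68.5908 intr=42.6492 cont=42.0565 V=42.6492[EX]; j=1 S=82.8254 intr=28.4146 cont=27.8830 V=28.4146[EX]; j=2 S=100.0141 intr=11.2259 cont=13.0338 V=13.0338[hold]; j=3 S=120.7700 intr=0.0000 cont=3.1340 V=3.1340[hold]; j=4 S=145.8333 intr=0.0000 cont=0.1670 V=0.1670[hold]; j=5 S=176.0980 intr=0.0000 cont=0.0000 V=0.0000[hold]; j=6 S=212.6435 intr=0.0000 cont=0.0000 V=0.0000[hold]  S*(6)=82.8254
k=5: j=0 S=75.3728 intr=35.8672 cont=35.3036 V=35.8672[EX]; j=1 S=91.0149 intr=20.2251 cont=20.6184 V=20.6184[hold]; j=2 S=109.9032 intr=1.3368 cont=8.0577 V=8.0577[hold]; j=3 S=132.7113 intr=0.0000 cont=1.6488 V=1.6488[hold]; j=4 S=160.2528 intr=0.0000 cont=0.0835 V=0.0835[hold]; j=5 S=193.5100 intr=0.0000 cont=0.0000 V=0.0000[hold]  S*(5)=75.3728
k=4: j=0 S=82.8254 intr=28.4146 cont=28.0766 V=28.4146[EX]; j=1 S=100.0141 intr=11.2259 cont=14.2724 V=14.2724[hold]; j=2 S=120.7700 intr=0.0000 cont=4.8394 V=4.8394[hold]; j=3 S=145.8333 intr=0.0000 cont=0.8653 V=0.8653[hold]; j=4 S=176.0980 intr=0.0000 cont=0.0417 V=0.0417[hold]  S*(4)=82.8254
k=3: j=0 S=91.0149 intr=20.2251 cont=21.2280 V=21.2280[hold]; j=1 S=109.9032 intr=1.3368 cont=9.5162 V=9.5162[hold]; j=2 S=132.7113 intr=0.0000 cont=2.8450 V=2.8450[hold]; j=3 S=160.2528 intr=0.0000 cont=0.4531 V=0.4531[hold]  S*(3)=-
k=2: j=0 S=100.0141 intr=11.2259 cont=15.2948 V=15.2948[hold]; j=1 S=120.7700 intr=0.0000 cont=6.1571 V=6.1571[hold]; j=2 S=145.8333 intr=0.0000 cont=1.6451 V=1.6451[hold]  S*(2)=-
k=1: j=0 S=109.9032 intr=1.3368 cont=10.6758 V=10.6758[hold]; j=1 S=132.7113 intr=0.0000 cont=3.8875 V=3.8875[hold]  S*(1)=-
k=0: j=0 S=120.7700 intr=0.0000 cont=7.2499 V=7.2499[hold]  S*(0)=-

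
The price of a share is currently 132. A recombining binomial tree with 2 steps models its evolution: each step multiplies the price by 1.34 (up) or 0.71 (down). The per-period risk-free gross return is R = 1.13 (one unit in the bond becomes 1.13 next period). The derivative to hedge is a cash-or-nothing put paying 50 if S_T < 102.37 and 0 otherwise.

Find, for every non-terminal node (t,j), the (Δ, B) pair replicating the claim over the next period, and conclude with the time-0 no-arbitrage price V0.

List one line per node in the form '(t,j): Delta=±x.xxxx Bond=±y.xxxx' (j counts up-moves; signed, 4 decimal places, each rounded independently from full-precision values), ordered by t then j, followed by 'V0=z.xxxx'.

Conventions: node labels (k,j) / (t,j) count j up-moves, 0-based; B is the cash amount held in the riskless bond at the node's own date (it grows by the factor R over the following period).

No-arbitrage ⇒ martingale measure with p* = (R−d)/(u−d) = 0.6667.
At maturity the claim pays: V(2,0)=50.0000, V(2,1)=0.0000, V(2,2)=0.0000
(1,0): S=93.7200. Δ = (V_up−V_dn)/(S_up−S_dn) = (0.0000−50.0000)/(125.5848−66.5412) = -0.8468. V = [p*·0.0000 + (1−p*)·50.0000]/1.13 = 14.7493. B = V − Δ·S = 94.1143.
(1,1): S=176.8800. Δ = (V_up−V_dn)/(S_up−S_dn) = (0.0000−0.0000)/(237.0192−125.5848) = 0.0000. V = [p*·0.0000 + (1−p*)·0.0000]/1.13 = 0.0000. B = V − Δ·S = 0.0000.
(0,0): S=132.0000. Δ = (V_up−V_dn)/(S_up−S_dn) = (0.0000−14.7493)/(176.8800−93.7200) = -0.1774. V = [p*·0.0000 + (1−p*)·14.7493]/1.13 = 4.3508. B = V − Δ·S = 27.7623.
As a check, the time-0 holding Δ(0,0)·S0 + B(0,0) comes to 4.3508 — exactly V0.

(0,0): Delta=-0.1774 Bond=27.7623
(1,0): Delta=-0.8468 Bond=94.1143
(1,1): Delta=0.0000 Bond=0.0000
V0=4.3508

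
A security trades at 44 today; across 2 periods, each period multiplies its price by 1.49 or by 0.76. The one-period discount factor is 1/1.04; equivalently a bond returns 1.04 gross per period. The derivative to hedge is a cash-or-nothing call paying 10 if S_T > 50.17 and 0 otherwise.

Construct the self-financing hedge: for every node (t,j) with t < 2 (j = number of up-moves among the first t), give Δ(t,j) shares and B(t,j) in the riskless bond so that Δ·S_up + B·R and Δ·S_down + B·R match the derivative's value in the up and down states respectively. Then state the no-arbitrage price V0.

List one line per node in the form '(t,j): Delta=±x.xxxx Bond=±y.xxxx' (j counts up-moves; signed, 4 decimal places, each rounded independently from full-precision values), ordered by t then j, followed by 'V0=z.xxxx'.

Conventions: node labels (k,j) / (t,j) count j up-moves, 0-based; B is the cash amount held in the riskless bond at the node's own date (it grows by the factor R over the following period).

The replicating-portfolio and risk-neutral prices coincide; use p* = (1.04−0.76)/(1.49−0.76) = 0.3836 for the latter.
Payoffs at expiry: V(2,0)=0.0000, V(2,1)=0.0000, V(2,2)=10.0000
Node (1,0) S=33.4400: V=(p*·0.0000+(1−p*)·0.0000)/1.04=0.0000; Δ=(0.0000−0.0000)/(49.8256−25.4144)=0.0000; B=V−Δ·S=0.0000
Node (1,1) S=65.5600: V=(p*·10.0000+(1−p*)·0.0000)/1.04=3.6881; Δ=(10.0000−0.0000)/(97.6844−49.8256)=0.2089; B=V−Δ·S=-10.0105
Node (0,0) S=44.0000: V=(p*·3.6881+(1−p*)·0.0000)/1.04=1.3602; Δ=(3.6881−0.0000)/(65.5600−33.4400)=0.1148; B=V−Δ·S=-3.6920
As a check, the time-0 holding Δ(0,0)·S0 + B(0,0) comes to 1.3602 — exactly V0.

(0,0): Delta=0.1148 Bond=-3.6920
(1,0): Delta=0.0000 Bond=0.0000
(1,1): Delta=0.2089 Bond=-10.0105
V0=1.3602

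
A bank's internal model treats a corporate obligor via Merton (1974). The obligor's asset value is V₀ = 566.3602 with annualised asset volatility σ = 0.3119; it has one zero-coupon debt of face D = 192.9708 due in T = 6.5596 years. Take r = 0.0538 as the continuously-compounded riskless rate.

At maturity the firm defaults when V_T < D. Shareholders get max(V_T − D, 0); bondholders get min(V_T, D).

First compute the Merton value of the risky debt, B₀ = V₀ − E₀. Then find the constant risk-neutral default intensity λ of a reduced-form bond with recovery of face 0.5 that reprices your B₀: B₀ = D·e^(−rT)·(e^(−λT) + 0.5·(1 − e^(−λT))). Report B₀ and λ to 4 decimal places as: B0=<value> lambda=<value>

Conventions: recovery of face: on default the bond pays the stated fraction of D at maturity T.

B0=132.5369 lambda=0.0070

With assets at 566.3602 and a single debt payment of 192.9708 at 6.5596 years:
d₁ = [ln(V₀/D) + (r + σ²/2)T] / (σ√T)
   = [ln(566.3602/192.9708) + (0.0538 + 0.5·0.3119²)·6.5596] / (0.3119·√6.5596)
   = [1.076691 + 0.671971] / 0.798829 = 2.189031
d₂ = d₁ − σ√T = 2.189031 − 0.798829 = 1.390201
N(d₁) = 0.985703,  N(d₂) = 0.917766,  e^(−rT) = 0.702643
E₀ = V₀·N(d₁) − D·e^(−rT)·N(d₂)
   = 566.3602·0.985703 − 192.9708·0.702643·0.917766 = 433.823269
B₀ = V₀ − E₀ = 566.3602 − 433.823269 = 132.536931
e^(−λT) = (B₀·e^(rT)/D − 0.5)/(1 − 0.5) = (132.5369·1.423198/192.9708 − 0.5)/0.5 = 0.95497201
λ = −ln(0.95497201)/6.5596 = 0.007024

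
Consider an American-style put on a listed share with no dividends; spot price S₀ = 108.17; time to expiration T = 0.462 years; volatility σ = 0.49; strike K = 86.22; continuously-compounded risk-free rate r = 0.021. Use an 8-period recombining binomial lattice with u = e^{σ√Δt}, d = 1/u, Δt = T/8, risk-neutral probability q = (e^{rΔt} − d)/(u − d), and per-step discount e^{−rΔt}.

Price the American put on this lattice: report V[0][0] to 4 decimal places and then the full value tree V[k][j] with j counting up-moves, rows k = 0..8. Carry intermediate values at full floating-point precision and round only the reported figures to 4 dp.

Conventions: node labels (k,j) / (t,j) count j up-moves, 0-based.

price = 4.2538
tree:
4.2538
6.4968 1.7929
9.6898 2.9947 0.4731
14.0372 4.9236 0.8767 0.0294
19.6118 7.9298 1.6234 0.0562 0.0000
26.1843 12.4190 3.0029 0.1073 0.0000 0.0000
32.8534 18.6819 5.5489 0.2049 0.0000 0.0000 0.0000
38.7816 26.1843 10.2419 0.3913 0.0000 0.0000 0.0000 0.0000
44.0512 32.8534 18.6819 0.7472 0.0000 0.0000 0.0000 0.0000 0.0000

Δt=0.05775, u=1.12497, d=0.88892, q=0.47574, disc=e^(-rΔt)=0.99879
k=8 terminal: V=max(K-S,0) → 44.0512 32.8534 18.6819 0.7472 0.0000 0.0000 0.0000 0.0000 0.0000
k=7: j=0 S=47.4384 intr=38.7816 cont=38.6771 V=38.7816[EX]; j=1 S=60.0357 intr=26.1843 cont=26.0798 V=26.1843[EX]; j=2 S=75.9781 intr=10.2419 cont=10.1374 V=10.2419[EX]; j=3 S=96.1540 intr=0.0000 cont=0.3913 V=0.3913[hold]; j=4 S=121.6876 intr=0.0000 cont=0.0000 V=0.0000[hold]; j=5 S=154.0016 intr=0.0000 cont=0.0000 V=0.0000[hold]; j=6 S=194.8966 intr=0.0000 cont=0.0000 V=0.0000[hold]; j=7 S=246.6512 intr=0.0000 cont=0.0000 V=0.0000[hold]
k=6: j=0 S=53.3666 intr=32.8534 cont=32.7489 V=32.8534[EX]; j=1 S=67.5381 intr=18.6819 cont=18.5774 V=18.6819[EX]; j=2 S=85.4728 intr=0.7472 cont=5.5489 V=5.5489[hold]; j=3 S=108.1700 intr=0.0000 cont=0.2049 V=0.2049[hold]; j=4 S=136.8944 intr=0.0000 cont=0.0000 V=0.0000[hold]; j=5 S=173.2466 intr=0.0000 cont=0.0000 V=0.0000[hold]; j=6 S=219.2521 intr=0.0000 cont=0.0000 V=0.0000[hold]
k=5: j=0 S=60.0357 intr=26.1843 cont=26.0798 V=26.1843[EX]; j=1 S=75.9781 intr=10.2419 cont=12.4190 V=12.4190[hold]; j=2 S=96.1540 intr=0.0000 cont=3.0029 V=3.0029[hold]; j=3 S=121.6876 intr=0.0000 cont=0.1073 V=0.1073[hold]; j=4 S=154.0016 intr=0.0000 cont=0.0000 V=0.0000[hold]; j=5 S=194.8966 intr=0.0000 cont=0.0000 V=0.0000[hold]
k=4: j=0 S=67.5381 intr=18.6819 cont=19.6118 V=19.6118[hold]; j=1 S=85.4728 intr=0.7472 cont=7.9298 V=7.9298[hold]; j=2 S=108.1700 intr=0.0000 cont=1.6234 V=1.6234[hold]; j=3 S=136.8944 intr=0.0000 cont=0.0562 V=0.0562[hold]; j=4 S=173.2466 intr=0.0000 cont=0.0000 V=0.0000[hold]
k=3: j=0 S=75.9781 intr=10.2419 cont=14.0372 V=14.0372[hold]; j=1 S=96.1540 intr=0.0000 cont=4.9236 V=4.9236[hold]; j=2 S=121.6876 intr=0.0000 cont=0.8767 V=0.8767[hold]; j=3 S=154.0016 intr=0.0000 cont=0.0294 V=0.0294[hold]
k=2: j=0 S=85.4728 intr=0.7472 cont=9.6898 V=9.6898[hold]; j=1 S=108.1700 intr=0.0000 cont=2.9947 V=2.9947[hold]; j=2 S=136.8944 intr=0.0000 cont=0.4731 V=0.4731[hold]
k=1: j=0 S=96.1540 intr=0.0000 cont=6.4968 V=6.4968[hold]; j=1 S=121.6876 intr=0.0000 cont=1.7929 V=1.7929[hold]
k=0: j=0 S=108.1700 intr=0.0000 cont=4.2538 V=4.2538[hold]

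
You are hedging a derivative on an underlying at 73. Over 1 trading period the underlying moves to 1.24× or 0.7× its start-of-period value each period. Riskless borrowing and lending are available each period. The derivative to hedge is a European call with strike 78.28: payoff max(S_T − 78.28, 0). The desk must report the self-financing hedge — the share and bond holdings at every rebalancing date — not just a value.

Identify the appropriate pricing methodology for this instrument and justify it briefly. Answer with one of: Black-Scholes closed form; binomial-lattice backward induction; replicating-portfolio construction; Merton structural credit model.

framework: replicating-portfolio construction

Key observation: the task asks for the hedge itself — share and bond holdings at every node of the 1-period tree on spot 73 with factors 1.24/0.7 — which is exactly what the replicating-portfolio construction produces.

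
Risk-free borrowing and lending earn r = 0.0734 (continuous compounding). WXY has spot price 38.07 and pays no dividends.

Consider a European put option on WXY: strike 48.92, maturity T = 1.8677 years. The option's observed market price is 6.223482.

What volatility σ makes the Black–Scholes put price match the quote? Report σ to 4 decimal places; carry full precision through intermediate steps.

sigma = 0.1577

At σ = 0.1577 the Black–Scholes value reproduces the quote:
σ√T = 0.1577·√1.8677 = 0.215519
d₁ = (ln(S/K) + (r+σ²/2)T) / (σ√T) = (ln(38.07/48.92) + (0.0734+0.1577²/2)·1.8677) / 0.215519 = (-0.250760 + 0.160313) / 0.215519 = -0.419668
d₂ = d₁ − σ√T = -0.419668 − 0.215519 = -0.635187
e^{−rT} = 0.871892
N(−d₁) = 0.662636,  N(−d₂) = 0.737347
V = K·e^{−rT}·N(−d₂) − S·N(−d₁) = 31.450035 − 25.226553 = 6.223482 (equal to the quote); since ∂V/∂σ > 0 for all σ, the implied volatility is unique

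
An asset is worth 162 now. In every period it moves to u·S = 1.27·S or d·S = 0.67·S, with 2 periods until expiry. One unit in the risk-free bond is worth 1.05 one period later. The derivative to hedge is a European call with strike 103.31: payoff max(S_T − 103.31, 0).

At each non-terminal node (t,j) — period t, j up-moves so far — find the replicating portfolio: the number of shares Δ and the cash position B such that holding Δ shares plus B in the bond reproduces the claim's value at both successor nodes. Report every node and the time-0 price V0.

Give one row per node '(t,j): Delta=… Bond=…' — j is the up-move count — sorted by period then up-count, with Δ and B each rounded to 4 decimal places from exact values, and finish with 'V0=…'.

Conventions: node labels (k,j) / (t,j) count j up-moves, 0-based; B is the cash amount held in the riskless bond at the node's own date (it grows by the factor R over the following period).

No-arbitrage ⇒ martingale measure with p* = (R−d)/(u−d) = 0.6333.
At maturity the claim pays: V(2,0)=0.0000, V(2,1)=34.5358, V(2,2)=157.9798
Node (1,0) S=108.5400: V=(p*·34.5358+(1−p*)·0.0000)/1.05=20.8311; Δ=(34.5358−0.0000)/(137.8458−72.7218)=0.5303; B=V−Δ·S=-36.7285
Node (1,1) S=205.7400: V=(p*·157.9798+(1−p*)·34.5358)/1.05=107.3495; Δ=(157.9798−34.5358)/(261.2898−137.8458)=1.0000; B=V−Δ·S=-98.3905
Node (0,0) S=162.0000: V=(p*·107.3495+(1−p*)·20.8311)/1.05=72.0249; Δ=(107.3495−20.8311)/(205.7400−108.5400)=0.8901; B=V−Δ·S=-72.1725
As a check, the time-0 holding Δ(0,0)·S0 + B(0,0) comes to 72.0249 — exactly V0.

(0,0): Delta=0.8901 Bond=-72.1725
(1,0): Delta=0.5303 Bond=-36.7285
(1,1): Delta=1.0000 Bond=-98.3905
V0=72.0249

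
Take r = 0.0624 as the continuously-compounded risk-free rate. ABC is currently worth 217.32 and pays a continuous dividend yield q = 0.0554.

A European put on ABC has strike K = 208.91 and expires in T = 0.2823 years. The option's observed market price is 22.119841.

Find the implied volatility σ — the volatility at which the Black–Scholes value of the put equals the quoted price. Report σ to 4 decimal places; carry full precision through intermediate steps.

sigma = 0.5930

At σ = 0.5930 the Black–Scholes value reproduces the quote:
σ√T = 0.593·√0.2823 = 0.315072
d₁ = (ln(S/K) + (r−q+σ²/2)T) / (σ√T) = (ln(217.32/208.91) + (0.0624−0.0554+0.593²/2)·0.2823) / 0.315072 = (0.039467 + 0.051611) / 0.315072 = 0.289073
d₂ = d₁ − σ√T = 0.289073 − 0.315072 = -0.026000
e^{−rT} = 0.982539
e^{−qT} = 0.984482
N(−d₁) = 0.386263,  N(−d₂) = 0.510371
V = K·e^{−rT}·N(−d₂) − S·e^{−qT}·N(−d₁) = 104.759897 − 82.640056 = 22.119841 (the quoted price), and the Black–Scholes price is strictly increasing in σ, so σ is unique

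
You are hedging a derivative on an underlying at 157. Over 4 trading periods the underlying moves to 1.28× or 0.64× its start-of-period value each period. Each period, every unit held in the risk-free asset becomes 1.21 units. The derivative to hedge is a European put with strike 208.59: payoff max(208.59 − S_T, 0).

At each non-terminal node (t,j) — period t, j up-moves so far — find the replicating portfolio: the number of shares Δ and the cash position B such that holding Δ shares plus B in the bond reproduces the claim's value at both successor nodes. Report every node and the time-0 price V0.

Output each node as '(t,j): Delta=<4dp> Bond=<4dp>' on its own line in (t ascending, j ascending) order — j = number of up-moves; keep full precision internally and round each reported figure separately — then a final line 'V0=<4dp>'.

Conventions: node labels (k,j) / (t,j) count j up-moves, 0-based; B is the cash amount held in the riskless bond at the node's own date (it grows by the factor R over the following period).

Since d<R<u, set p* = (R−d)/(u−d) = 0.8906; price each node as the discounted p*-expectation of its children.
Terminal payoffs: V(4,0)=182.2498, V(4,1)=155.9095, V(4,2)=103.2291, V(4,3)=0.0000, V(4,4)=0.0000
(3,0): S=41.1566. Δ = (V_up−V_dn)/(S_up−S_dn) = (155.9095−182.2498)/(52.6805−26.3402) = -1.0000. V = [p*·155.9095 + (1−p*)·182.2498]/1.21 = 131.2318. B = V − Δ·S = 172.3884.
(3,1): S=82.3132. Δ = (V_up−V_dn)/(S_up−S_dn) = (103.2291−155.9095)/(105.3609−52.6805) = -1.0000. V = [p*·103.2291 + (1−p*)·155.9095]/1.21 = 90.0752. B = V − Δ·S = 172.3884.
(3,2): S=164.6264. Δ = (V_up−V_dn)/(S_up−S_dn) = (0.0000−103.2291)/(210.7218−105.3609) = -0.9798. V = [p*·0.0000 + (1−p*)·103.2291]/1.21 = 9.3311. B = V − Δ·S = 170.6266.
(3,3): S=329.2529. Δ = (V_up−V_dn)/(S_up−S_dn) = (0.0000−0.0000)/(421.4437−210.7218) = 0.0000. V = [p*·0.0000 + (1−p*)·0.0000]/1.21 = 0.0000. B = V − Δ·S = 0.0000.
(2,0): S=64.3072. Δ = (V_up−V_dn)/(S_up−S_dn) = (90.0752−131.2318)/(82.3132−41.1566) = -1.0000. V = [p*·90.0752 + (1−p*)·131.2318]/1.21 = 78.1626. B = V − Δ·S = 142.4698.
(2,1): S=128.6144. Δ = (V_up−V_dn)/(S_up−S_dn) = (9.3311−90.0752)/(164.6264−82.3132) = -0.9809. V = [p*·9.3311 + (1−p*)·90.0752]/1.21 = 15.0104. B = V − Δ·S = 141.1730.
(2,2): S=257.2288. Δ = (V_up−V_dn)/(S_up−S_dn) = (0.0000−9.3311)/(329.2529−164.6264) = -0.0567. V = [p*·0.0000 + (1−p*)·9.3311]/1.21 = 0.8435. B = V − Δ·S = 15.4234.
(1,0): S=100.4800. Δ = (V_up−V_dn)/(S_up−S_dn) = (15.0104−78.1626)/(128.6144−64.3072) = -0.9820. V = [p*·15.0104 + (1−p*)·78.1626]/1.21 = 18.1137. B = V − Δ·S = 116.7891.
(1,1): S=200.9600. Δ = (V_up−V_dn)/(S_up−S_dn) = (0.8435−15.0104)/(257.2288−128.6144) = -0.1102. V = [p*·0.8435 + (1−p*)·15.0104]/1.21 = 1.9777. B = V − Δ·S = 24.1134.
(0,0): S=157.0000. Δ = (V_up−V_dn)/(S_up−S_dn) = (1.9777−18.1137)/(200.9600−100.4800) = -0.1606. V = [p*·1.9777 + (1−p*)·18.1137]/1.21 = 3.0930. B = V − Δ·S = 28.3056.
As a check, the time-0 holding Δ(0,0)·S0 + B(0,0) comes to 3.0930 — exactly V0.

(0,0): Delta=-0.1606 Bond=28.3056
(1,0): Delta=-0.9820 Bond=116.7891
(1,1): Delta=-0.1102 Bond=24.1134
(2,0): Delta=-1.0000 Bond=142.4698
(2,1): Delta=-0.9809 Bond=141.1730
(2,2): Delta=-0.0567 Bond=15.4234
(3,0): Delta=-1.0000 Bond=172.3884
(3,1): Delta=-1.0000 Bond=172.3884
(3,2): Delta=-0.9798 Bond=170.6266
(3,3): Delta=0.0000 Bond=0.0000
V0=3.0930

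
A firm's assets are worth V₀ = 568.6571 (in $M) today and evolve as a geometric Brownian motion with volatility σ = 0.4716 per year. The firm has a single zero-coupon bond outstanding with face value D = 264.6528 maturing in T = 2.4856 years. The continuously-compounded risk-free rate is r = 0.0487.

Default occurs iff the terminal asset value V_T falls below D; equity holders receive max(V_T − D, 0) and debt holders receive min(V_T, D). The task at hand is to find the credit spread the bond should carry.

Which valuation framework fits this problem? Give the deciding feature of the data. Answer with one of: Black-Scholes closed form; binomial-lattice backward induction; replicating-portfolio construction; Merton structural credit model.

framework: Merton structural credit model

Key observation: the data describe a firm's assets (V₀ = 568.6571, GBM) and a single zero-coupon debt of face 264.6528, so credit quantities follow from equity-as-call in the structural model.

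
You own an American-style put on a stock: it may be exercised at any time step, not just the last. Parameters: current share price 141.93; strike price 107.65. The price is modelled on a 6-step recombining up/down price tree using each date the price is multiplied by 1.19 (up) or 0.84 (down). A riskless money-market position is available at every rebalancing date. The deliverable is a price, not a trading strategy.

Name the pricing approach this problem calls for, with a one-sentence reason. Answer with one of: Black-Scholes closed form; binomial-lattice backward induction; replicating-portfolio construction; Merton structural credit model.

framework: binomial-lattice backward induction

Key observation: with exercise allowed before expiry on a discrete up/down model (6 steps from spot 141.93), the strike-107.65 put's value must be rolled back through the tree testing early exercise at each node.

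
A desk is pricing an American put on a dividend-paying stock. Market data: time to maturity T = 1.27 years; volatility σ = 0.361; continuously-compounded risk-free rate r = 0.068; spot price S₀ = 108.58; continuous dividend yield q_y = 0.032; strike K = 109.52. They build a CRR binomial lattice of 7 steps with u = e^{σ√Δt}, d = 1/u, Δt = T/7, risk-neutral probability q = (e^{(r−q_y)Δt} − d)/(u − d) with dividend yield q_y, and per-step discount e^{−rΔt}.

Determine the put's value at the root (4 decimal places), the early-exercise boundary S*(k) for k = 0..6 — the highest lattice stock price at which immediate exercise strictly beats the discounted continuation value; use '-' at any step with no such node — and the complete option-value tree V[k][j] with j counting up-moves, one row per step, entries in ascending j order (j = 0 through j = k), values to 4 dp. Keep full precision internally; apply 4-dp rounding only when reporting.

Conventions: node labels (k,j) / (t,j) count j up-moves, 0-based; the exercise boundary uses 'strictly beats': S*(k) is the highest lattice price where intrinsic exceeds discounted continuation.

price = 15.9137
boundary = - - - 68.4559 58.6991 68.4559 79.8345
tree:
15.9137
22.5708 9.1931
31.0034 14.1197 4.1529
41.0641 21.0254 7.0868 1.1175
50.8209 30.1149 11.8310 2.1878 0.0000
59.1872 41.0641 19.1626 4.2831 0.0000 0.0000
66.3610 50.8209 29.6855 8.3851 0.0000 0.0000 0.0000
72.5123 59.1872 41.0641 16.4156 0.0000 0.0000 0.0000 0.0000

Δt=0.18143, u=1.16622, d=0.85747, q=0.48286, disc=e^(-rΔt)=0.98774
k=7 terminal: V=max(K-S,0) → 72.5123 59.1872 41.0641 16.4156 0.0000 0.0000 0.0000 0.0000
k=6: j=0 S=43.1590 intr=66.3610 cont=65.2679 V=66.3610[EX]; j=1 S=58.6991 intr=50.8209 cont=49.8179 V=50.8209[EX]; j=2 S=79.8345 intr=29.6855 cont=28.8048 V=29.6855[EX]; j=3 S=108.5800 intr=0.9400 cont=8.3851 V=8.3851[hold]; j=4 S=147.6758 intr=0.0000 cont=0.0000 V=0.0000[hold]; j=5 S=200.8485 intr=0.0000 cont=0.0000 V=0.0000[hold]; j=6 S=273.1668 intr=0.0000 cont=0.0000 V=0.0000[hold]  S*(6)=79.8345
k=5: j=0 S=50.3328 intr=59.1872 cont=58.1357 V=59.1872[EX]; j=1 S=68.4559 intr=41.0641 cont=40.1175 V=41.0641[EX]; j=2 S=93.1044 intr=16.4156 cont=19.1626 V=19.1626[hold]; j=3 S=126.6279 intr=0.0000 cont=4.2831 V=4.2831[hold]; j=4 S=172.2221 intr=0.0000 cont=0.0000 V=0.0000[hold]; j=5 S=234.2331 intr=0.0000 cont=0.0000 V=0.0000[hold]  S*(5)=68.4559
k=4: j=0 S=58.6991 intr=50.8209 cont=49.8179 V=50.8209[EX]; j=1 S=79.8345 intr=29.6855 cont=30.1149 V=30.1149[hold]; j=2 S=108.5800 intr=0.9400 cont=11.8310 V=11.8310[hold]; j=3 S=147.6758 intr=0.0000 cont=2.1878 V=2.1878[hold]; j=4 S=200.8485 intr=0.0000 cont=0.0000 V=0.0000[hold]  S*(4)=58.6991
k=3: j=0 S=68.4559 intr=41.0641 cont=40.3223 V=41.0641[EX]; j=1 S=93.1044 intr=16.4156 cont=21.0254 V=21.0254[hold]; j=2 S=126.6279 intr=0.0000 cont=7.0868 V=7.0868[hold]; j=3 S=172.2221 intr=0.0000 cont=1.1175 V=1.1175[hold]  S*(3)=68.4559
k=2: j=0 S=79.8345 intr=29.6855 cont=31.0034 V=31.0034[hold]; j=1 S=108.5800 intr=0.9400 cont=14.1197 V=14.1197[hold]; j=2 S=147.6758 intr=0.0000 cont=4.1529 V=4.1529[hold]  S*(2)=-
k=1: j=0 S=93.1044 intr=16.4156 cont=22.5708 V=22.5708[hold]; j=1 S=126.6279 intr=0.0000 cont=9.1931 V=9.1931[hold]  S*(1)=-
k=0: j=0 S=108.5800 intr=0.9400 cont=15.9137 V=15.9137[hold]  S*(0)=-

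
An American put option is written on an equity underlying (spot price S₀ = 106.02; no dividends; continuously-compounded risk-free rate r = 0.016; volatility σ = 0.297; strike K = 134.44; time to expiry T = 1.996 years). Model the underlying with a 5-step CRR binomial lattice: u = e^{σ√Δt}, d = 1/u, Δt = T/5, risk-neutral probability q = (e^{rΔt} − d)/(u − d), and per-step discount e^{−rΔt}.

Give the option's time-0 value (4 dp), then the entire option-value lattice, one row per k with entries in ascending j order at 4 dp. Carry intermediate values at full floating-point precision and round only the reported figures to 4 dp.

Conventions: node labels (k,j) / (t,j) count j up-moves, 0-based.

price = 35.0229
tree:
35.0229
47.4937 21.4485
61.5956 32.2513 9.5685
74.0590 46.5596 16.5687 1.8113
84.3900 61.5956 28.4200 3.4408 0.0000
92.9534 74.0590 46.5596 6.5361 0.0000 0.0000

Δt=0.39920  u=1.20641  d=0.82890  q=0.47020  discount=0.99363
step 5 (expiry): payoffs max(K−S,0) = 92.9534 74.0590 46.5596 6.5361 0.0000 0.0000
k=4: (k=4,j=0): S=50.0500, K−S=84.3900, hold=83.5341 ⇒ V=84.3900 exercise | (k=4,j=1): S=72.8444, K−S=61.5956, hold=60.7397 ⇒ V=61.5956 exercise | (k=4,j=2): S=106.0200, K−S=28.4200, hold=27.5640 ⇒ V=28.4200 exercise | (k=4,j=3): S=154.3049, K−S=0.0000, hold=3.4408 ⇒ V=3.4408 continue | (k=4,j=4): S=224.5803, K−S=0.0000, hold=0.0000 ⇒ V=0.0000 continue
k=3: (k=3,j=0): S=60.3810, K−S=74.0590, hold=73.2031 ⇒ V=74.0590 exercise | (k=3,j=1): S=87.8804, K−S=46.5596, hold=45.7037 ⇒ V=46.5596 exercise | (k=3,j=2): S=127.9039, K−S=6.5361, hold=16.5687 ⇒ V=16.5687 continue | (k=3,j=3): S=186.1554, K−S=0.0000, hold=1.8113 ⇒ V=1.8113 continue
k=2: (k=2,j=0): S=72.8444, K−S=61.5956, hold=60.7397 ⇒ V=61.5956 exercise | (k=2,j=1): S=106.0200, K−S=28.4200, hold=32.2513 ⇒ V=32.2513 continue | (k=2,j=2): S=154.3049, K−S=0.0000, hold=9.5685 ⇒ V=9.5685 continue
k=1: (k=1,j=0): S=87.8804, K−S=46.5596, hold=47.4937 ⇒ V=47.4937 continue | (k=1,j=1): S=127.9039, K−S=6.5361, hold=21.4485 ⇒ V=21.4485 continue
k=0: (k=0,j=0): S=106.0200, K−S=28.4200, hold=35.0229 ⇒ V=35.0229 continue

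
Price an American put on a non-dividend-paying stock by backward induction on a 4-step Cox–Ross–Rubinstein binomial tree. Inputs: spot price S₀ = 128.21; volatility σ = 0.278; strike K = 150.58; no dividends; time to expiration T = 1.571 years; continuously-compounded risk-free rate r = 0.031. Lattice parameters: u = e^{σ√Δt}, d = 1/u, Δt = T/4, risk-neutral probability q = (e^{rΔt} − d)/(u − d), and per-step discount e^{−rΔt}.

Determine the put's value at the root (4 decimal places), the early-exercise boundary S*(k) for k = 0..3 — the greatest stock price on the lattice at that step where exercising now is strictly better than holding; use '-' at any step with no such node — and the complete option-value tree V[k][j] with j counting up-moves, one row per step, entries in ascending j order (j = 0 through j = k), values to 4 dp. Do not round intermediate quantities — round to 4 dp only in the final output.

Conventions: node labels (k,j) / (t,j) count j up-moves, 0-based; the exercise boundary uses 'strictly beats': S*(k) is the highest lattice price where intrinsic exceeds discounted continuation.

price = 29.6599
boundary = - - 90.4888 107.7106
tree:
29.6599
43.2908 16.2985
60.0912 26.9903 5.6444
74.5595 42.8694 11.2368 0.0000
86.7143 60.0912 22.3700 0.0000 0.0000

params: Δt=0.39275 u=1.19032 d=0.84011 q=0.49153 e^(-rΔt)=0.98790
t_4 payoffs: 86.7143 60.0912 22.3700 0.0000 0.0000
t_3: node(3,0) S=76.0205 payoff=74.5595 vs cont=72.7372 → 74.5595 [stop]  node(3,1) S=107.7106 payoff=42.8694 vs cont=41.0472 → 42.8694 [stop]  node(3,2) S=152.6109 payoff=0.0000 vs cont=11.2368 → 11.2368 [wait]  node(3,3) S=216.2284 payoff=0.0000 vs cont=0.0000 → 0.0000 [wait]  ⇒ S*(3)=107.7106
t_2: node(2,0) S=90.4888 payoff=60.0912 vs cont=58.2690 → 60.0912 [stop]  node(2,1) S=128.2100 payoff=22.3700 vs cont=26.9903 → 26.9903 [wait]  node(2,2) S=181.6558 payoff=0.0000 vs cont=5.6444 → 5.6444 [wait]  ⇒ S*(2)=90.4888
t_1: node(1,0) S=107.7106 payoff=42.8694 vs cont=43.2908 → 43.2908 [wait]  node(1,1) S=152.6109 payoff=0.0000 vs cont=16.2985 → 16.2985 [wait]  ⇒ S*(1)=-
t_0: node(0,0) S=128.2100 payoff=22.3700 vs cont=29.6599 → 29.6599 [wait]  ⇒ S*(0)=-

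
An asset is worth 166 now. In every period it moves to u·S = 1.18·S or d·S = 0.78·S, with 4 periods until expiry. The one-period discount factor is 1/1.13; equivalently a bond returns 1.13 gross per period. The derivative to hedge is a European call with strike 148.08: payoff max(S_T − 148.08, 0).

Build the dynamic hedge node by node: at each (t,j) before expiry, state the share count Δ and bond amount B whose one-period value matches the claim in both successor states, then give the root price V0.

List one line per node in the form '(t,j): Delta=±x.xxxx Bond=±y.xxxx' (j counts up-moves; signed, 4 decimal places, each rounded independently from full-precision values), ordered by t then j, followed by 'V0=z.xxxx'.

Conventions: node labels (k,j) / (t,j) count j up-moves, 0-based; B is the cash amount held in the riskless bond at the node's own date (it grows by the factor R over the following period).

Arbitrage-free pricing uses the up-move probability p* = (R−d)/(u−d) = 0.8750, discounting each step at R = 1.13.
At maturity the claim pays: V(4,0)=0.0000, V(4,1)=0.0000, V(4,2)=0.0000, V(4,3)=64.6598, V(4,4)=173.7571
  t=3,j=0: stock 78.7756 → up 92.9552 (V=0.0000), down 61.4450 (V=0.0000). Price 0.0000; hedge Δ=0.0000, bond B=0.0000.
  t=3,j=1: stock 119.1734 → up 140.6246 (V=0.0000), down 92.9552 (V=0.0000). Price 0.0000; hedge Δ=0.0000, bond B=0.0000.
  t=3,j=2: stock 180.2880 → up 212.7398 (V=64.6598), down 140.6246 (V=0.0000). Price 50.0684; hedge Δ=0.8966, bond B=-111.5810.
  t=3,j=3: stock 272.7433 → up 321.8371 (V=173.7571), down 212.7398 (V=64.6598). Price 141.6991; hedge Δ=1.0000, bond B=-131.0442.
  t=2,j=0: stock 100.9944 → up 119.1734 (V=0.0000), down 78.7756 (V=0.0000). Price 0.0000; hedge Δ=0.0000, bond B=0.0000.
  t=2,j=1: stock 152.7864 → up 180.2880 (V=50.0684), down 119.1734 (V=0.0000). Price 38.7698; hedge Δ=0.8193, bond B=-86.4012.
  t=2,j=2: stock 231.1384 → up 272.7433 (V=141.6991), down 180.2880 (V=50.0684). Price 115.2613; hedge Δ=0.9911, bond B=-113.8154.
  t=1,j=0: stock 129.4800 → up 152.7864 (V=38.7698), down 100.9944 (V=0.0000). Price 30.0209; hedge Δ=0.7486, bond B=-66.9036.
  t=1,j=1: stock 195.8800 → up 231.1384 (V=115.2613), down 152.7864 (V=38.7698). Price 93.5397; hedge Δ=0.9763, bond B=-97.6890.
  t=0,j=0: stock 166.0000 → up 195.8800 (V=93.5397), down 129.4800 (V=30.0209). Price 75.7521; hedge Δ=0.9566, bond B=-83.0450.
Verification: the root portfolio costs Δ(0,0)·S0 + B(0,0) = 75.7521, matching V0.

(0,0): Delta=0.9566 Bond=-83.0450
(1,0): Delta=0.7486 Bond=-66.9036
(1,1): Delta=0.9763 Bond=-97.6890
(2,0): Delta=0.0000 Bond=0.0000
(2,1): Delta=0.8193 Bond=-86.4012
(2,2): Delta=0.9911 Bond=-113.8154
(3,0): Delta=0.0000 Bond=0.0000
(3,1): Delta=0.0000 Bond=0.0000
(3,2): Delta=0.8966 Bond=-111.5810
(3,3): Delta=1.0000 Bond=-131.0442
V0=75.7521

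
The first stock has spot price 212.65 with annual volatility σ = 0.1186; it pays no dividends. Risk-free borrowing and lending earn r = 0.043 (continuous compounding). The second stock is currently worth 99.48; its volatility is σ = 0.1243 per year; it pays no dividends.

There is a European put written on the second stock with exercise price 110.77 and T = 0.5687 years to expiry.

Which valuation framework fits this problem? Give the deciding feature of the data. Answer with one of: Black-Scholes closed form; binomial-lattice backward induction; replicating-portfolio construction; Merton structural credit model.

framework: Black-Scholes closed form

Key observation: with the second stock following a GBM at constant σ and r, the European put struck at 110.77 prices in closed form — nothing here needs a stepwise model or a balance sheet.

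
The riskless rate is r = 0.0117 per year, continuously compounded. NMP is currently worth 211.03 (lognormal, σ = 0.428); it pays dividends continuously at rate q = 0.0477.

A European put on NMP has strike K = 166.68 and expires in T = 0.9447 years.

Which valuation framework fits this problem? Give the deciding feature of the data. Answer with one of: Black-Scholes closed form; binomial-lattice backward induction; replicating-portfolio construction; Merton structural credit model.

Key observation: everything needed for the exact continuous-time valuation of the European put on NMP (strike 166.68) is given, and no feature rules the closed form out.

framework: Black-Scholes closed form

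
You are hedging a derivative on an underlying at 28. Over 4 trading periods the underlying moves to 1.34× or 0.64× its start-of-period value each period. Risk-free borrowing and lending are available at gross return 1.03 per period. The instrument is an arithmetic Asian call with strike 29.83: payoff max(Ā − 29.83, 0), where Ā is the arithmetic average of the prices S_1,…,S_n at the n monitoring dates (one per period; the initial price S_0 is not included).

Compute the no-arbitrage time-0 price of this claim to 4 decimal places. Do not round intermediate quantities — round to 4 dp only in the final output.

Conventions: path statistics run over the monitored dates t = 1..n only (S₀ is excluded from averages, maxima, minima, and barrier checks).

Under the martingale measure an up-move has probability p* = 0.5571; value the claim as the probability-weighted average of per-path payoffs, discounted 4 periods at R = 1.03.
Enumerate all 2^4 = 16 price paths (U = up ×1.34, D = down ×0.64); each path with k up-moves has probability p*^k·(1−p*)^(4−k).
DDDD: Ā=10.3566, payoff=0.0000, prob=0.038464
UDDD: Ā=21.6842, payoff=0.0000, prob=0.048390
DUDD: Ā=16.7842, payoff=0.0000, prob=0.048390
UUDD: Ā=35.1418, payoff=5.3118, prob=0.060878
DDUD: Ā=13.6482, payoff=0.0000, prob=0.048390
UDUD: Ā=28.5758, payoff=0.0000, prob=0.060878
DUUD: Ā=23.6758, payoff=0.0000, prob=0.060878
UUUD: Ā=49.5713, payoff=19.7413, prob=0.076588
DDDU: Ā=11.6411, payoff=0.0000, prob=0.048390
UDDU: Ā=24.3736, payoff=0.0000, prob=0.060878
DUDU: Ā=19.4736, payoff=0.0000, prob=0.060878
UUDU: Ā=40.7728, payoff=10.9428, prob=0.076588
DDUU: Ā=16.3376, payoff=0.0000, prob=0.060878
UDUU: Ā=34.2068, payoff=4.3768, prob=0.076588
DUUU: Ā=29.3068, payoff=0.0000, prob=0.076588
UUUU: Ā=61.3612, payoff=31.5312, prob=0.096353
Price = Σ prob·payoff / R^4 = 6.046769 / 1.125509 = 5.3725

price = 5.3725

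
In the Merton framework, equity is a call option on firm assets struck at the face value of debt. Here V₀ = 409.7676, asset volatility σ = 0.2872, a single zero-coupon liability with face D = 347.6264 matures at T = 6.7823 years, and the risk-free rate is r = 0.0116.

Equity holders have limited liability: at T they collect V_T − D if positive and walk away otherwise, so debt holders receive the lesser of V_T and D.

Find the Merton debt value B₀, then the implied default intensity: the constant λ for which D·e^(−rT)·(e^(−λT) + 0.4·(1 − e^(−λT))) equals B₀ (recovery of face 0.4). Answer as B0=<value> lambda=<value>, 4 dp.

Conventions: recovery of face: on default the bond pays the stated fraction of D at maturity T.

B0=253.6670 lambda=0.0637

Work the structural quantities from V₀ = 409.7676 against face 347.6264:
d₁ = [ln(V₀/D) + (r + σ²/2)T] / (σ√T)
   = [ln(409.7676/347.6264) + (0.0116 + 0.5·0.2872²)·6.7823] / (0.2872·√6.7823)
   = [0.164462 + 0.358390] / 0.747951 = 0.699046
d₂ = d₁ − σ√T = 0.699046 − 0.747951 = -0.048905
N(d₁) = 0.757738,  N(d₂) = 0.480497,  e^(−rT) = 0.924341
E₀ = V₀·N(d₁) − D·e^(−rT)·N(d₂)
   = 409.7676·0.757738 − 347.6264·0.924341·0.480497 = 156.100631
B₀ = V₀ − E₀ = 409.7676 − 156.100631 = 253.666969
e^(−λT) = (B₀·e^(rT)/D − 0.4)/(1 − 0.4) = (253.6670·1.081852/347.6264 − 0.4)/0.6 = 0.64906689
λ = −ln(0.64906689)/6.7823 = 0.063728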